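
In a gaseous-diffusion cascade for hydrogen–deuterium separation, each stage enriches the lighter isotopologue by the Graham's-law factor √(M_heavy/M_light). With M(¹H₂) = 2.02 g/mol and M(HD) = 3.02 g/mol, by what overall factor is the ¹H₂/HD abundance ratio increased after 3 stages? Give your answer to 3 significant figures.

Overall factor = α^3 with α = √(3.02/2.02), i.e. (3.02/2.02)^(3/2).
= 1.49505^(3/2) = 1.83.

1.83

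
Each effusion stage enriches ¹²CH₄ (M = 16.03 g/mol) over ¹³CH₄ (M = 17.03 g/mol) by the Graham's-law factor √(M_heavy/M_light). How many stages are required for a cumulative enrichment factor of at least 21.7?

102

Per stage α = (17.03/16.03)^(1/2) = 1.06238^0.5, giving ln α = 0.03026.
Need α^N ≥ 21.7 ⇒ N ≥ ln(21.7) / ln α = 3.077 / 0.03026 = 101.70.
Rounding up, N = 102 stages.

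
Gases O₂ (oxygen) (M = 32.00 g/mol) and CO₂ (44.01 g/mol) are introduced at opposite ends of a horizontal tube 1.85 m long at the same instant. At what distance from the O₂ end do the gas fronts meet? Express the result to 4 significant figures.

The fronts meet when d_O₂ + d_CO₂ = L with d_O₂/d_CO₂ = √(M_CO₂/M_O₂) (Graham's law). Here √(M_CO₂/M_O₂) = √(44.01/32.00) = 1.173.
With d_O₂ + d_CO₂ = 1.85 m, d_CO₂ = 1.85/(1 + 1.173) = 0.8515 m.
d_O₂ = 1.85 − 0.8515 = 0.9985 m.

0.9985 m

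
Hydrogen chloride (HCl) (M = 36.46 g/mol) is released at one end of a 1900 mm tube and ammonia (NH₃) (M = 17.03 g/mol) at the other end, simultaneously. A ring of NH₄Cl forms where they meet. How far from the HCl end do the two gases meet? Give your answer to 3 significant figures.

Distances travelled in equal time are proportional to diffusion rates, so d_HCl/d_NH₃ = √(M_NH₃/M_HCl) = √(17.03/36.46) = 0.6834.
With d_HCl + d_NH₃ = 1900 mm, d_NH₃ = 1900/(1 + 0.6834) = 1129 mm.
d_HCl = 1900 − 1129 = 771 mm.

771 mm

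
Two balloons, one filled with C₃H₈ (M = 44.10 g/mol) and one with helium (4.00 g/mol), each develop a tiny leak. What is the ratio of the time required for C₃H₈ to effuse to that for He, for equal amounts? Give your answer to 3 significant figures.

3.32

By Graham's law, t_C₃H₈/t_He = √(M_C₃H₈/M_He) = √(44.10/4.00) = √11.03 = 3.32.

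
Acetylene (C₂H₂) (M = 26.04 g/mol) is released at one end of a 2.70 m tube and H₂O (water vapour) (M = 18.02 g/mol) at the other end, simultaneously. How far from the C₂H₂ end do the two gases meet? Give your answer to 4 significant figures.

In equal time, each gas travels a distance ∝ its rate ∝ 1/√M, so d_C₂H₂/d_H₂O = √(M_H₂O/M_C₂H₂) = √(18.02/26.04) = 0.8319.
With d_C₂H₂ + d_H₂O = 2.70 m, d_H₂O = 2.70/(1 + 0.8319) = 1.474 m.
d_C₂H₂ = 2.70 − 1.474 = 1.226 m.

1.226 m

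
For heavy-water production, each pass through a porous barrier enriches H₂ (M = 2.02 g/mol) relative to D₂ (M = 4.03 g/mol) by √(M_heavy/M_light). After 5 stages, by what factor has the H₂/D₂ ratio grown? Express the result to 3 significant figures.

The single-stage factor is √(M_heavy/M_light), so 5 stages give [√(4.03/2.02)]^5 = (4.03/2.02)^(5/2).
= 1.99505^(5/2) = 5.62.

5.62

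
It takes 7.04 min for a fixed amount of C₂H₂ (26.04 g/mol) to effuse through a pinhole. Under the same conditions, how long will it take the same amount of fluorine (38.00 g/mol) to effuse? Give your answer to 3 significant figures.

8.50 min

Using Graham's law: t_F₂/t_C₂H₂ = √(M_F₂/M_C₂H₂) = √(38.00/26.04) = √1.459 = 1.208.
So the time for F₂ is 7.04 × 1.208 = 8.50 min.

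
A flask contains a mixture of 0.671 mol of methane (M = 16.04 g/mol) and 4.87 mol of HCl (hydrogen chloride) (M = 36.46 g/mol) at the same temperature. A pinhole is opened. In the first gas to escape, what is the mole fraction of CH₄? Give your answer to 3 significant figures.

0.172

Rate_i ∝ x_i/√M_i (Graham's law weighted by mole fraction), so the effusate composition follows n_i/√M_i.
Mole fraction of CH₄ in the effusate = (n_CH₄/√M_CH₄) / (n_CH₄/√M_CH₄ + n_HCl/√M_HCl)
= (0.671/√16.04) / (0.671/√16.04 + 4.87/√36.46) = 0.1675/(0.1675 + 0.8065) = 0.172.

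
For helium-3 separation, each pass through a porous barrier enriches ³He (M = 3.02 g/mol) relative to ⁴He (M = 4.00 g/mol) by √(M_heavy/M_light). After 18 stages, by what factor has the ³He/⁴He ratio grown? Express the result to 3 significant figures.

12.5

After 18 stages the ratio has grown by (√(4.00/3.02))^18 = (4.00/3.02)^(18/2).
= 1.32450^9 = 12.5.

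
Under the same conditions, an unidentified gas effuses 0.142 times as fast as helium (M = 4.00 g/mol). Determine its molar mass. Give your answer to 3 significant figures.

198 g/mol

Using Graham's law: rate_X/rate_He = √(M_He/M_X).
0.142 = √(4.00/M_X)
M_X = 4.00 / 0.142² = 4.00 / 0.02016 = 198 g/mol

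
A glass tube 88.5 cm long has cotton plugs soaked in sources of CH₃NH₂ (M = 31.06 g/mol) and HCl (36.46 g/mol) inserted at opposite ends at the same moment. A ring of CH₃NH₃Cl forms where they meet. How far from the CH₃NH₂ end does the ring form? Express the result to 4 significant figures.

46.02 cm

In equal time, each gas travels a distance ∝ its rate ∝ 1/√M, so d_CH₃NH₂/d_HCl = √(M_HCl/M_CH₃NH₂) = √(36.46/31.06) = 1.083.
With d_CH₃NH₂ + d_HCl = 88.5 cm, d_HCl = 88.5/(1 + 1.083) = 42.48 cm.
d_CH₃NH₂ = 88.5 − 42.48 = 46.02 cm.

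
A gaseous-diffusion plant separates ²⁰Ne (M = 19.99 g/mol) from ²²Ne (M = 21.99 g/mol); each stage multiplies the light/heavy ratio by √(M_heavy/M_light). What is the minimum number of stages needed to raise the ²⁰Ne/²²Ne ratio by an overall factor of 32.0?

With α = √(21.99/19.99) per stage, ln α = ½ ln(1.10005) = 0.04768.
Need α^N ≥ 32.0 ⇒ N ≥ ln(32.0) / ln α = 3.466 / 0.04768 = 72.69.
Rounding up, N = 73 stages.

73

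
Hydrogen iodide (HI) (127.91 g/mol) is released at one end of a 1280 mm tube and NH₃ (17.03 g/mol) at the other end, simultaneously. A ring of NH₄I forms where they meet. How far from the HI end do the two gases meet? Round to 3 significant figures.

342 mm

The fronts meet when d_HI + d_NH₃ = L with d_HI/d_NH₃ = √(M_NH₃/M_HI) (Graham's law). Here √(M_NH₃/M_HI) = √(17.03/127.91) = 0.3649.
With d_HI + d_NH₃ = 1280 mm, d_NH₃ = 1280/(1 + 0.3649) = 937.8 mm.
d_HI = 1280 − 937.8 = 342 mm.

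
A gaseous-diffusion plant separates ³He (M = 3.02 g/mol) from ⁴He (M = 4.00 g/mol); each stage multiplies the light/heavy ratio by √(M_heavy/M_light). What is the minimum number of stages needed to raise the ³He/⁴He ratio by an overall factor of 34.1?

26

With α = √(4.00/3.02) per stage, ln α = ½ ln(1.32450) = 0.1405.
Need α^N ≥ 34.1 ⇒ N ≥ ln(34.1) / ln α = 3.529 / 0.1405 = 25.12.
Rounding up, N = 26 stages.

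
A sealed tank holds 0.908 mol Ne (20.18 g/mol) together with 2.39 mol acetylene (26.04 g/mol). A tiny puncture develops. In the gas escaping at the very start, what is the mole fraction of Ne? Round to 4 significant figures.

Effusion rate of each component ∝ n_i/√M_i (partial pressure × 1/√M).
Mole fraction of Ne in the effusate = (n_Ne/√M_Ne) / (n_Ne/√M_Ne + n_C₂H₂/√M_C₂H₂)
= (0.908/√20.18) / (0.908/√20.18 + 2.39/√26.04) = 0.2021/(0.2021 + 0.4684) = 0.3015.

0.3015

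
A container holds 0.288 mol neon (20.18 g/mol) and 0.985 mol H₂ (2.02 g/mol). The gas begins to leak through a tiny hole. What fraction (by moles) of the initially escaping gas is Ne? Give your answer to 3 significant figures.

0.0847

Effusion rate of each component ∝ n_i/√M_i (partial pressure × 1/√M).
So x_Ne in the escaping gas = (n_Ne/√M_Ne) / Σ(n_i/√M_i)
= (0.288/√20.18) / (0.288/√20.18 + 0.985/√2.02) = 0.06411/(0.06411 + 0.6930) = 0.0847.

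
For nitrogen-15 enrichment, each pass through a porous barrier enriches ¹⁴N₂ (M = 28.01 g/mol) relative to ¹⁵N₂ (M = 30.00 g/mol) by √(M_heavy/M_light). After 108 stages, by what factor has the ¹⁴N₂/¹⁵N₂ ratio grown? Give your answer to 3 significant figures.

40.7

The single-stage factor is √(M_heavy/M_light), so 108 stages give [√(30.00/28.01)]^108 = (30.00/28.01)^(108/2).
= 1.07105^54 = 40.7.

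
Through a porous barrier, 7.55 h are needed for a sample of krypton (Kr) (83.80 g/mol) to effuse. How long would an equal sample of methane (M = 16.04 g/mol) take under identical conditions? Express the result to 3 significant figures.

3.30 h

From Graham's law, t_CH₄/t_Kr = √(M_CH₄/M_Kr) = √(16.04/83.80) = √0.1914 = 0.4375.
So the time for CH₄ is 7.55 × 0.4375 = 3.30 h.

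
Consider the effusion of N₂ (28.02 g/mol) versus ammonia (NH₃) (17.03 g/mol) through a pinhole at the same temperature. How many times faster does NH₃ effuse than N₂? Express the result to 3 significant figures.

Since effusion rate ∝ 1/√M, rate_NH₃/rate_N₂ = √(M_N₂/M_NH₃) = √(28.02/17.03) = √1.645 = 1.28.

1.28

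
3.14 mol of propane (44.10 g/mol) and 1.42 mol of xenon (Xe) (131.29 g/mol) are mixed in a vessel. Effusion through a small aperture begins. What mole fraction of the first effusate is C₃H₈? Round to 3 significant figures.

Effusion rate of each component ∝ n_i/√M_i (partial pressure × 1/√M).
Mole fraction of C₃H₈ in the effusate = (n_C₃H₈/√M_C₃H₈) / (n_C₃H₈/√M_C₃H₈ + n_Xe/√M_Xe)
= (3.14/√44.10) / (3.14/√44.10 + 1.42/√131.29) = 0.4728/(0.4728 + 0.1239) = 0.792.

0.792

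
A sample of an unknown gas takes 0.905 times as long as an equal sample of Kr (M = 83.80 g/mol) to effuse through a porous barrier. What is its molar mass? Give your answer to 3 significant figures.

68.6 g/mol

Since effusion rate ∝ 1/√M, t_X/t_Kr = √(M_X/M_Kr).
0.905 = √(M_X/83.80)
M_X = 83.80 × 0.905² = 83.80 × 0.8190 = 68.6 g/mol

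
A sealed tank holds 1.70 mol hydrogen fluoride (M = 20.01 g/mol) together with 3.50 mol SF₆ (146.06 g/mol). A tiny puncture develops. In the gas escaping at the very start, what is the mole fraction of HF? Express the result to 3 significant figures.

0.568

Rate_i ∝ x_i/√M_i (Graham's law weighted by mole fraction), so the effusate composition follows n_i/√M_i.
So x_HF in the escaping gas = (n_HF/√M_HF) / Σ(n_i/√M_i)
= (1.70/√20.01) / (1.70/√20.01 + 3.50/√146.06) = 0.3800/(0.3800 + 0.2896) = 0.568.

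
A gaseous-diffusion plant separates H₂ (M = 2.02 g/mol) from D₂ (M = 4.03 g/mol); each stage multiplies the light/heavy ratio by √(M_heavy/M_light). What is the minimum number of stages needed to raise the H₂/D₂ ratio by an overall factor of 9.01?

Per stage α = (4.03/2.02)^(1/2) = 1.99505^0.5, giving ln α = 0.3453.
Need α^N ≥ 9.01 ⇒ N ≥ ln(9.01) / ln α = 2.198 / 0.3453 = 6.37.
Minimum whole number of stages: N = 7.

7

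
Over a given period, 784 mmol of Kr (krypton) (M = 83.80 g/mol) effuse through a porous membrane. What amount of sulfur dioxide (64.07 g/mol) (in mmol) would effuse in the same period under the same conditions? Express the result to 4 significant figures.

896.6 mmol

From Graham's law, rate_SO₂/rate_Kr = √(M_Kr/M_SO₂) = √(83.80/64.07) = √1.308 = 1.144.
So the amount for SO₂ is 784 × 1.144 = 896.6 mmol.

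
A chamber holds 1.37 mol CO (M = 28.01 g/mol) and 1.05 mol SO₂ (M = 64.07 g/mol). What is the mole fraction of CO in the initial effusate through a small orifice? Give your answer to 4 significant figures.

Rate_i ∝ x_i/√M_i (Graham's law weighted by mole fraction), so the effusate composition follows n_i/√M_i.
x_CO(eff) = (n_CO/√M_CO) / (n_CO/√M_CO + n_SO₂/√M_SO₂)
= (1.37/√28.01) / (1.37/√28.01 + 1.05/√64.07) = 0.2589/(0.2589 + 0.1312) = 0.6637.

0.6637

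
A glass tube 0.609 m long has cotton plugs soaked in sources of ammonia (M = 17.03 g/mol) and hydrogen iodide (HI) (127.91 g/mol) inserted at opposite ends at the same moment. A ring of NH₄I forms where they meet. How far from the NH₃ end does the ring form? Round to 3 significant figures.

0.446 m

Graham's law gives d_NH₃/d_HI = rate_NH₃/rate_HI = √(M_HI/M_NH₃) = √(127.91/17.03) = 2.741.
With d_NH₃ + d_HI = 0.609 m, d_HI = 0.609/(1 + 2.741) = 0.1628 m.
d_NH₃ = 0.609 − 0.1628 = 0.446 m.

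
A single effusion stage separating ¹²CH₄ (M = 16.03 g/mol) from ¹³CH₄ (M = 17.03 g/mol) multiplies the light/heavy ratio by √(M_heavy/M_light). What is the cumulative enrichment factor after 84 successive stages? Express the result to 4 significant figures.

After 84 stages the ratio has grown by (√(17.03/16.03))^84 = (17.03/16.03)^(84/2).
= 1.06238^42 = 12.70.

12.70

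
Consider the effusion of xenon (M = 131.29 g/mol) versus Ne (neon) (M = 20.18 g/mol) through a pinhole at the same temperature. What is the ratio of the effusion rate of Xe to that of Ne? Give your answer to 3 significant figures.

Since effusion rate ∝ 1/√M, rate_Xe/rate_Ne = √(M_Ne/M_Xe) = √(20.18/131.29) = √0.1537 = 0.392.

0.392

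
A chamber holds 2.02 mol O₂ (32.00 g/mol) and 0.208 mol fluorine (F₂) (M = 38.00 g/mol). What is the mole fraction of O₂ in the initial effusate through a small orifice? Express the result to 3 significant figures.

Effusion rate of each component ∝ n_i/√M_i (partial pressure × 1/√M).
Mole fraction of O₂ in the effusate = (n_O₂/√M_O₂) / (n_O₂/√M_O₂ + n_F₂/√M_F₂)
= (2.02/√32.00) / (2.02/√32.00 + 0.208/√38.00) = 0.3571/(0.3571 + 0.03374) = 0.914.

0.914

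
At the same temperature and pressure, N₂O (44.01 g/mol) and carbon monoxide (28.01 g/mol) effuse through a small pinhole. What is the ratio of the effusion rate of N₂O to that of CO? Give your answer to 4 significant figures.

Using Graham's law: rate_N₂O/rate_CO = √(M_CO/M_N₂O) = √(28.01/44.01) = √0.6364 = 0.7978.

0.7978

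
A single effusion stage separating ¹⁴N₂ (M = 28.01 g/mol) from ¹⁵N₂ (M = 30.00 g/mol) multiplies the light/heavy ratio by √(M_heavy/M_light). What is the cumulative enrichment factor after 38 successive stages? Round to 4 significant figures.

3.684

The single-stage factor is √(M_heavy/M_light), so 38 stages give [√(30.00/28.01)]^38 = (30.00/28.01)^(38/2).
= 1.07105^19 = 3.684.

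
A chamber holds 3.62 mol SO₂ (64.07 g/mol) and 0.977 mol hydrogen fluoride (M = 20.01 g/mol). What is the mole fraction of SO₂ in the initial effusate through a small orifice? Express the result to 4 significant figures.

The effusion rate of species i is ∝ p_i/√M_i ∝ n_i/√M_i.
x_SO₂(eff) = (n_SO₂/√M_SO₂) / (n_SO₂/√M_SO₂ + n_HF/√M_HF)
= (3.62/√64.07) / (3.62/√64.07 + 0.977/√20.01) = 0.4523/(0.4523 + 0.2184) = 0.6743.

0.6743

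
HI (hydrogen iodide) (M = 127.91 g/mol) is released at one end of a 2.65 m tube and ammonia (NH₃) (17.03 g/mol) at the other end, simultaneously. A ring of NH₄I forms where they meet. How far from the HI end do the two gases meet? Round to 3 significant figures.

Distances travelled in equal time are proportional to diffusion rates, so d_HI/d_NH₃ = √(M_NH₃/M_HI) = √(17.03/127.91) = 0.3649.
With d_HI + d_NH₃ = 2.65 m, d_NH₃ = 2.65/(1 + 0.3649) = 1.942 m.
d_HI = 2.65 − 1.942 = 0.708 m.

0.708 m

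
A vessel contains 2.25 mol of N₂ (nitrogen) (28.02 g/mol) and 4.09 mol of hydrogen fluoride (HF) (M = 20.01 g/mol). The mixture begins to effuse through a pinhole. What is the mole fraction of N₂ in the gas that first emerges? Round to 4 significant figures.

Each component's effusion rate ∝ (its partial pressure)·(1/√M) ∝ n_i/√M_i.
So x_N₂ in the escaping gas = (n_N₂/√M_N₂) / Σ(n_i/√M_i)
= (2.25/√28.02) / (2.25/√28.02 + 4.09/√20.01) = 0.4251/(0.4251 + 0.9143) = 0.3174.

0.3174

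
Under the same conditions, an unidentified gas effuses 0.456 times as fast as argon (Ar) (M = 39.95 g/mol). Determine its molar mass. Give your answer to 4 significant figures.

192.1 g/mol

Since effusion rate ∝ 1/√M, rate_X/rate_Ar = √(M_Ar/M_X).
0.456 = √(39.95/M_X)
M_X = 39.95 / 0.456² = 39.95 / 0.2079 = 192.1 g/mol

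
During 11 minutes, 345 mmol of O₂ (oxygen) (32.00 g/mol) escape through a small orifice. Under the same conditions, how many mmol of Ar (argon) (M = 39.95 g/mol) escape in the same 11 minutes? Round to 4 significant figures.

Graham's law gives rate_Ar/rate_O₂ = √(M_O₂/M_Ar) = √(32.00/39.95) = √0.8010 = 0.8950.
So the amount for Ar is 345 × 0.8950 = 308.8 mmol.

308.8 mmol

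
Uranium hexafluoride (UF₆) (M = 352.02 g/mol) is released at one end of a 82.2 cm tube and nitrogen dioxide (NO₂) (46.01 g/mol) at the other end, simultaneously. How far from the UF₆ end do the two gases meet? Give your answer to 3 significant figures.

21.8 cm

Graham's law gives d_UF₆/d_NO₂ = rate_UF₆/rate_NO₂ = √(M_NO₂/M_UF₆) = √(46.01/352.02) = 0.3615.
With d_UF₆ + d_NO₂ = 82.2 cm, d_NO₂ = 82.2/(1 + 0.3615) = 60.37 cm.
d_UF₆ = 82.2 − 60.37 = 21.8 cm.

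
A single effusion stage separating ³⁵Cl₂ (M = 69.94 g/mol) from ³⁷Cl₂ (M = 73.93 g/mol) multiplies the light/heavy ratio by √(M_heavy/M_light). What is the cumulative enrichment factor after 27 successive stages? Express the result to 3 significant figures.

Overall factor = α^27 with α = √(73.93/69.94), i.e. (73.93/69.94)^(27/2).
= 1.05705^(27/2) = 2.11.

2.11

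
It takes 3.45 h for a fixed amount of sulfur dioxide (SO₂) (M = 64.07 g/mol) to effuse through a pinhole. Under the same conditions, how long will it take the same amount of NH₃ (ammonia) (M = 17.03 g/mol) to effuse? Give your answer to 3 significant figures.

Graham's law gives t_NH₃/t_SO₂ = √(M_NH₃/M_SO₂) = √(17.03/64.07) = √0.2658 = 0.5156.
So the time for NH₃ is 3.45 × 0.5156 = 1.78 h.

1.78 h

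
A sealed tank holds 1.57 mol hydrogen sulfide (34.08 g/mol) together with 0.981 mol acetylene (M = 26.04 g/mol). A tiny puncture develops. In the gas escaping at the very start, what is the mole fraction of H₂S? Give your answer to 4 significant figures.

Effusion rate of each component ∝ n_i/√M_i (partial pressure × 1/√M).
x_H₂S(eff) = (n_H₂S/√M_H₂S) / (n_H₂S/√M_H₂S + n_C₂H₂/√M_C₂H₂)
= (1.57/√34.08) / (1.57/√34.08 + 0.981/√26.04) = 0.2689/(0.2689 + 0.1922) = 0.5832.

0.5832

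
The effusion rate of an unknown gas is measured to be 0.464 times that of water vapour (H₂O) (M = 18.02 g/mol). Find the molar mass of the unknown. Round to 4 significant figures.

83.70 g/mol

From Graham's law, rate_X/rate_H₂O = √(M_H₂O/M_X).
0.464 = √(18.02/M_X)
M_X = 18.02 / 0.464² = 18.02 / 0.2153 = 83.70 g/mol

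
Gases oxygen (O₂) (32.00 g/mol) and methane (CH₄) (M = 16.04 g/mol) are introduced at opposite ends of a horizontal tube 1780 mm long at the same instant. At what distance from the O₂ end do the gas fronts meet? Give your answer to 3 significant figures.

738 mm

Graham's law gives d_O₂/d_CH₄ = rate_O₂/rate_CH₄ = √(M_CH₄/M_O₂) = √(16.04/32.00) = 0.7080.
With d_O₂ + d_CH₄ = 1780 mm, d_CH₄ = 1780/(1 + 0.7080) = 1042 mm.
d_O₂ = 1780 − 1042 = 738 mm.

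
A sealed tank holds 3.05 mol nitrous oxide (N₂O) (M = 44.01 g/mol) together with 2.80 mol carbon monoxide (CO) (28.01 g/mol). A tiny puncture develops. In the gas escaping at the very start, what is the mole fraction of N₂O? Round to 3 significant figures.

0.465

The effusion rate of species i is ∝ p_i/√M_i ∝ n_i/√M_i.
Mole fraction of N₂O in the effusate = (n_N₂O/√M_N₂O) / (n_N₂O/√M_N₂O + n_CO/√M_CO)
= (3.05/√44.01) / (3.05/√44.01 + 2.80/√28.01) = 0.4598/(0.4598 + 0.5291) = 0.465.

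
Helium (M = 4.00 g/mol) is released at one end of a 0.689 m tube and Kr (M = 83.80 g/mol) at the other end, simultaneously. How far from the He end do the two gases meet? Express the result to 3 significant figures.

0.565 m

Distances travelled in equal time are proportional to diffusion rates, so d_He/d_Kr = √(M_Kr/M_He) = √(83.80/4.00) = 4.577.
With d_He + d_Kr = 0.689 m, d_Kr = 0.689/(1 + 4.577) = 0.1235 m.
d_He = 0.689 − 0.1235 = 0.565 m.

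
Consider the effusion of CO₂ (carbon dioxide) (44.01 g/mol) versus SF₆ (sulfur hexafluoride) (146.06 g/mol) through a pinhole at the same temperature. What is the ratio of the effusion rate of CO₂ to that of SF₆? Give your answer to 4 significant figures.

Using Graham's law: rate_CO₂/rate_SF₆ = √(M_SF₆/M_CO₂) = √(146.06/44.01) = √3.319 = 1.822.

1.822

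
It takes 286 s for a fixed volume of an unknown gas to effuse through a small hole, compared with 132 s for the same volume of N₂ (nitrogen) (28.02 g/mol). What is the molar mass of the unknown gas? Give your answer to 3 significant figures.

132 g/mol

Graham's law gives t_X/t_N₂ = √(M_X/M_N₂).
286/132 = 2.167 = √(M_X/28.02)
M_X = 28.02 × 2.167² = 28.02 × 4.694 = 132 g/mol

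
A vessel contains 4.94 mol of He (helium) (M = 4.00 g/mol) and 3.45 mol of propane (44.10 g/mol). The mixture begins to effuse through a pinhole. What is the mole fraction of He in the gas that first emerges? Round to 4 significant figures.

0.8262

Each component's effusion rate ∝ (its partial pressure)·(1/√M) ∝ n_i/√M_i.
Mole fraction of He in the effusate = (n_He/√M_He) / (n_He/√M_He + n_C₃H₈/√M_C₃H₈)
= (4.94/√4.00) / (4.94/√4.00 + 3.45/√44.10) = 2.470/(2.470 + 0.5195) = 0.8262.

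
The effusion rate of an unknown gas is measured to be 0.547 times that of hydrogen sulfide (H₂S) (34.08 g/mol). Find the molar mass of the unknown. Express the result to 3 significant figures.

From Graham's law, rate_X/rate_H₂S = √(M_H₂S/M_X).
0.547 = √(34.08/M_X)
M_X = 34.08 / 0.547² = 34.08 / 0.2992 = 114 g/mol

114 g/mol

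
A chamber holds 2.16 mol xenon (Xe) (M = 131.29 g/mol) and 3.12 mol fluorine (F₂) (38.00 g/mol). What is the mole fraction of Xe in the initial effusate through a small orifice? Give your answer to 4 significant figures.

0.2714

Rate_i ∝ x_i/√M_i (Graham's law weighted by mole fraction), so the effusate composition follows n_i/√M_i.
Mole fraction of Xe in the effusate = (n_Xe/√M_Xe) / (n_Xe/√M_Xe + n_F₂/√M_F₂)
= (2.16/√131.29) / (2.16/√131.29 + 3.12/√38.00) = 0.1885/(0.1885 + 0.5061) = 0.2714.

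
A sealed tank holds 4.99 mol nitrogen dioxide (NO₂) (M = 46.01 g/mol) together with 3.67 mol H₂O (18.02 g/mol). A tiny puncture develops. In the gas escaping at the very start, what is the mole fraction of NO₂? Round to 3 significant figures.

Each component's effusion rate ∝ (its partial pressure)·(1/√M) ∝ n_i/√M_i.
Mole fraction of NO₂ in the effusate = (n_NO₂/√M_NO₂) / (n_NO₂/√M_NO₂ + n_H₂O/√M_H₂O)
= (4.99/√46.01) / (4.99/√46.01 + 3.67/√18.02) = 0.7357/(0.7357 + 0.8645) = 0.460.

0.460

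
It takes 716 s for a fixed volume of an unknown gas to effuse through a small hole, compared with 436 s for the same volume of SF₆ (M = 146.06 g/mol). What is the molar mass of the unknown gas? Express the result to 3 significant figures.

Graham's law gives t_X/t_SF₆ = √(M_X/M_SF₆).
716/436 = 1.642 = √(M_X/146.06)
M_X = 146.06 × 1.642² = 146.06 × 2.697 = 394 g/mol

394 g/mol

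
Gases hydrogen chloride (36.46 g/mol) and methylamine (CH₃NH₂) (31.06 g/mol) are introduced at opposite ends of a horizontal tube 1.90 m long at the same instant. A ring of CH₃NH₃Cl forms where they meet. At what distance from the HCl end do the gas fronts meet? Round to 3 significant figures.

Distances travelled in equal time are proportional to diffusion rates, so d_HCl/d_CH₃NH₂ = √(M_CH₃NH₂/M_HCl) = √(31.06/36.46) = 0.9230.
With d_HCl + d_CH₃NH₂ = 1.90 m, d_CH₃NH₂ = 1.90/(1 + 0.9230) = 0.9880 m.
d_HCl = 1.90 − 0.9880 = 0.912 m.

0.912 m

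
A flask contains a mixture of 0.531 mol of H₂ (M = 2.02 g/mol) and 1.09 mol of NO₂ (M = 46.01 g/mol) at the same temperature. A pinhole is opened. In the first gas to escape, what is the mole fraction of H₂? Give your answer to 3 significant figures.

Rate_i ∝ x_i/√M_i (Graham's law weighted by mole fraction), so the effusate composition follows n_i/√M_i.
Mole fraction of H₂ in the effusate = (n_H₂/√M_H₂) / (n_H₂/√M_H₂ + n_NO₂/√M_NO₂)
= (0.531/√2.02) / (0.531/√2.02 + 1.09/√46.01) = 0.3736/(0.3736 + 0.1607) = 0.699.

0.699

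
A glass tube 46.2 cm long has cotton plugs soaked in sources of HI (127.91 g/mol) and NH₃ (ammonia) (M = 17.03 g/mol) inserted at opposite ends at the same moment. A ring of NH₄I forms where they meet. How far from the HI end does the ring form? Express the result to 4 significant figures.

12.35 cm

The fronts meet when d_HI + d_NH₃ = L with d_HI/d_NH₃ = √(M_NH₃/M_HI) (Graham's law). Here √(M_NH₃/M_HI) = √(17.03/127.91) = 0.3649.
With d_HI + d_NH₃ = 46.2 cm, d_NH₃ = 46.2/(1 + 0.3649) = 33.85 cm.
d_HI = 46.2 − 33.85 = 12.35 cm.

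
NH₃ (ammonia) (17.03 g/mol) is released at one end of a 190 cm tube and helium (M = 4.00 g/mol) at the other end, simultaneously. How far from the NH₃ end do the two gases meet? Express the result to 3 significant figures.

62.0 cm

Graham's law gives d_NH₃/d_He = rate_NH₃/rate_He = √(M_He/M_NH₃) = √(4.00/17.03) = 0.4846.
With d_NH₃ + d_He = 190 cm, d_He = 190/(1 + 0.4846) = 128.0 cm.
d_NH₃ = 190 − 128.0 = 62.0 cm.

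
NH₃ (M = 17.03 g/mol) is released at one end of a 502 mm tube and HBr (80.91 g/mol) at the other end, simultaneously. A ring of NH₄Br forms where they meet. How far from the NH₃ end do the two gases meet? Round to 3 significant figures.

344 mm

Distances travelled in equal time are proportional to diffusion rates, so d_NH₃/d_HBr = √(M_HBr/M_NH₃) = √(80.91/17.03) = 2.180.
With d_NH₃ + d_HBr = 502 mm, d_HBr = 502/(1 + 2.180) = 157.9 mm.
d_NH₃ = 502 − 157.9 = 344 mm.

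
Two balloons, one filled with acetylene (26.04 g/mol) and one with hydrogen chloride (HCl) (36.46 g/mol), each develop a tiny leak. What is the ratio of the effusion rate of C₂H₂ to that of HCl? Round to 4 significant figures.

1.183

Since effusion rate ∝ 1/√M, rate_C₂H₂/rate_HCl = √(M_HCl/M_C₂H₂) = √(36.46/26.04) = √1.400 = 1.183.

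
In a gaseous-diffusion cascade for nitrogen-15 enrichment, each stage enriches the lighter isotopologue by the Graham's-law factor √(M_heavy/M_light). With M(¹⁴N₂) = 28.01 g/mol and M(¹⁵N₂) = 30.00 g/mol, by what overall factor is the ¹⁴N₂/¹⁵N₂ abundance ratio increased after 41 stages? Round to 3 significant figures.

Each stage multiplies the ratio by α = √(30.00/28.01), so after 41 stages the overall factor is α^41 = (30.00/28.01)^(41/2).
= 1.07105^(41/2) = 4.08.

4.08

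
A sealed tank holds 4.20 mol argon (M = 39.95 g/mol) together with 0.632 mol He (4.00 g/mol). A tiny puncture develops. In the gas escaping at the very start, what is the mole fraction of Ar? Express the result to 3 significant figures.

Rate_i ∝ x_i/√M_i (Graham's law weighted by mole fraction), so the effusate composition follows n_i/√M_i.
x_Ar(eff) = (n_Ar/√M_Ar) / (n_Ar/√M_Ar + n_He/√M_He)
= (4.20/√39.95) / (4.20/√39.95 + 0.632/√4.00) = 0.6645/(0.6645 + 0.3160) = 0.678.

0.678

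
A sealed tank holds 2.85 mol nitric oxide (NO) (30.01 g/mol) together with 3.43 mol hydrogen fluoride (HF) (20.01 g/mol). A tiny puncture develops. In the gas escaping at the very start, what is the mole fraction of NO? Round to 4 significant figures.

Each component's effusion rate ∝ (its partial pressure)·(1/√M) ∝ n_i/√M_i.
So x_NO in the escaping gas = (n_NO/√M_NO) / Σ(n_i/√M_i)
= (2.85/√30.01) / (2.85/√30.01 + 3.43/√20.01) = 0.5202/(0.5202 + 0.7668) = 0.4042.

0.4042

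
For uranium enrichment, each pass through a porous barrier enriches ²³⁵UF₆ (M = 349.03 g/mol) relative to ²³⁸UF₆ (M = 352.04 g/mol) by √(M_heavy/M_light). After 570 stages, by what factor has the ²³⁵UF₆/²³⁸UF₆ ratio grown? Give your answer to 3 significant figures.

The single-stage factor is √(M_heavy/M_light), so 570 stages give [√(352.04/349.03)]^570 = (352.04/349.03)^(570/2).
= 1.00862^285 = 11.6.

11.6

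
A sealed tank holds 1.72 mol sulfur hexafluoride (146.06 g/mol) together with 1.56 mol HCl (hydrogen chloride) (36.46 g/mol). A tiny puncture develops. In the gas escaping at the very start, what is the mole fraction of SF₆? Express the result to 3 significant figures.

Rate_i ∝ x_i/√M_i (Graham's law weighted by mole fraction), so the effusate composition follows n_i/√M_i.
Mole fraction of SF₆ in the effusate = (n_SF₆/√M_SF₆) / (n_SF₆/√M_SF₆ + n_HCl/√M_HCl)
= (1.72/√146.06) / (1.72/√146.06 + 1.56/√36.46) = 0.1423/(0.1423 + 0.2584) = 0.355.

0.355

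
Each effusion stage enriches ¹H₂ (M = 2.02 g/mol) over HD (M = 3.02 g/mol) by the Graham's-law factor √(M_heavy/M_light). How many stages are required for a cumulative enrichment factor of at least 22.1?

With α = √(3.02/2.02) per stage, ln α = ½ ln(1.49505) = 0.2011.
Need α^N ≥ 22.1 ⇒ N ≥ ln(22.1) / ln α = 3.096 / 0.2011 = 15.39.
Minimum whole number of stages: N = 16.

16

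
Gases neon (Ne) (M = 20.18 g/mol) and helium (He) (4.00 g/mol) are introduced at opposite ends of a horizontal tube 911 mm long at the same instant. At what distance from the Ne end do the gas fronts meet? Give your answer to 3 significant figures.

281 mm

The fronts meet when d_Ne + d_He = L with d_Ne/d_He = √(M_He/M_Ne) (Graham's law). Here √(M_He/M_Ne) = √(4.00/20.18) = 0.4452.
With d_Ne + d_He = 911 mm, d_He = 911/(1 + 0.4452) = 630.4 mm.
d_Ne = 911 − 630.4 = 281 mm.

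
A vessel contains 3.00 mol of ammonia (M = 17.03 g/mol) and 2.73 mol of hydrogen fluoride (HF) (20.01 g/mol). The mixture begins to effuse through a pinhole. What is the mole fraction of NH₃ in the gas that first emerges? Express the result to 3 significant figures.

0.544

The effusion rate of species i is ∝ p_i/√M_i ∝ n_i/√M_i.
So x_NH₃ in the escaping gas = (n_NH₃/√M_NH₃) / Σ(n_i/√M_i)
= (3.00/√17.03) / (3.00/√17.03 + 2.73/√20.01) = 0.7270/(0.7270 + 0.6103) = 0.544.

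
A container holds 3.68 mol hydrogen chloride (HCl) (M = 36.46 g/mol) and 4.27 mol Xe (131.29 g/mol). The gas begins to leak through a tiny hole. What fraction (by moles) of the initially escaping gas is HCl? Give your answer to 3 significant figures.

0.621

Effusion rate of each component ∝ n_i/√M_i (partial pressure × 1/√M).
x_HCl(eff) = (n_HCl/√M_HCl) / (n_HCl/√M_HCl + n_Xe/√M_Xe)
= (3.68/√36.46) / (3.68/√36.46 + 4.27/√131.29) = 0.6095/(0.6095 + 0.3727) = 0.621.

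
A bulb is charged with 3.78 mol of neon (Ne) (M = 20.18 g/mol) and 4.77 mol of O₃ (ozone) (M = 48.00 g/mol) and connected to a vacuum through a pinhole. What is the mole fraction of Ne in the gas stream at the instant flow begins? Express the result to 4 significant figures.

0.5500

Each component's effusion rate ∝ (its partial pressure)·(1/√M) ∝ n_i/√M_i.
x_Ne(eff) = (n_Ne/√M_Ne) / (n_Ne/√M_Ne + n_O₃/√M_O₃)
= (3.78/√20.18) / (3.78/√20.18 + 4.77/√48.00) = 0.8415/(0.8415 + 0.6885) = 0.5500.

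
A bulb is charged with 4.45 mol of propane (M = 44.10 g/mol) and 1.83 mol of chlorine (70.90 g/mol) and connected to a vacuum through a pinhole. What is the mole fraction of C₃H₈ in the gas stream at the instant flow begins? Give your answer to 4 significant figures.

0.7551

Effusion rate of each component ∝ n_i/√M_i (partial pressure × 1/√M).
So x_C₃H₈ in the escaping gas = (n_C₃H₈/√M_C₃H₈) / Σ(n_i/√M_i)
= (4.45/√44.10) / (4.45/√44.10 + 1.83/√70.90) = 0.6701/(0.6701 + 0.2173) = 0.7551.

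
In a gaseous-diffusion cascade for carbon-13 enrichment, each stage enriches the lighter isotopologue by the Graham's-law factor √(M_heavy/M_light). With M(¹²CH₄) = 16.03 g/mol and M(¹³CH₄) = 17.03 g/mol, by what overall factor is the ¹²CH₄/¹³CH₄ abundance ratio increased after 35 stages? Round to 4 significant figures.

2.883

The single-stage factor is √(M_heavy/M_light), so 35 stages give [√(17.03/16.03)]^35 = (17.03/16.03)^(35/2).
= 1.06238^(35/2) = 2.883.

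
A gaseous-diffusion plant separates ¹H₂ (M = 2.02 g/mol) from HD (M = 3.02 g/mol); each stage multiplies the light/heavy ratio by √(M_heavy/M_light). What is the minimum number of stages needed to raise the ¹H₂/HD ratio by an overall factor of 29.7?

Per stage α = (3.02/2.02)^(1/2) = 1.49505^0.5, giving ln α = 0.2011.
Need α^N ≥ 29.7 ⇒ N ≥ ln(29.7) / ln α = 3.391 / 0.2011 = 16.86.
Minimum whole number of stages: N = 17.

17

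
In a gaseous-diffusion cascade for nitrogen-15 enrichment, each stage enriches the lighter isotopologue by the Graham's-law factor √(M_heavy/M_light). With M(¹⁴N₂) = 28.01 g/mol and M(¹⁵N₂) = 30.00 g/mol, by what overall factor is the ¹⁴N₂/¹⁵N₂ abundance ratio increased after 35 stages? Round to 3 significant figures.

Overall factor = α^35 with α = √(30.00/28.01), i.e. (30.00/28.01)^(35/2).
= 1.07105^(35/2) = 3.32.

3.32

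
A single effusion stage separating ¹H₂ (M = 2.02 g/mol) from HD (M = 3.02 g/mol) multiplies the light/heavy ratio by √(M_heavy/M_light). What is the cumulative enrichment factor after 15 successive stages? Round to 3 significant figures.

20.4

After 15 stages the ratio has grown by (√(3.02/2.02))^15 = (3.02/2.02)^(15/2).
= 1.49505^(15/2) = 20.4.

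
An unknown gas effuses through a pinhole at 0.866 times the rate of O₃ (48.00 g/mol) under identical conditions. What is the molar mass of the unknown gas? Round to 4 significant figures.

From Graham's law, rate_X/rate_O₃ = √(M_O₃/M_X).
0.866 = √(48.00/M_X)
M_X = 48.00 / 0.866² = 48.00 / 0.7500 = 64.00 g/mol

64.00 g/mol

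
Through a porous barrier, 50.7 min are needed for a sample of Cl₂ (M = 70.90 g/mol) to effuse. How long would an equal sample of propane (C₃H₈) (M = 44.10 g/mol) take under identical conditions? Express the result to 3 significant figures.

40.0 min

By Graham's law, t_C₃H₈/t_Cl₂ = √(M_C₃H₈/M_Cl₂) = √(44.10/70.90) = √0.6220 = 0.7887.
So the time for C₃H₈ is 50.7 × 0.7887 = 40.0 min.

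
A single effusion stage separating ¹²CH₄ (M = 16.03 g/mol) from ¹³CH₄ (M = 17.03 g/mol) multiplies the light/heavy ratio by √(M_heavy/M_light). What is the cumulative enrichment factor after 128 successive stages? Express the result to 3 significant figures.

Each stage multiplies the ratio by α = √(17.03/16.03), so after 128 stages the overall factor is α^128 = (17.03/16.03)^(128/2).
= 1.06238^64 = 48.1.

48.1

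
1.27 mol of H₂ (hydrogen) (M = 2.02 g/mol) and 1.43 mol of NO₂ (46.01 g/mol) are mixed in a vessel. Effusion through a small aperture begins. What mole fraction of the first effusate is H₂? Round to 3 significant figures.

0.809

The effusion rate of species i is ∝ p_i/√M_i ∝ n_i/√M_i.
So x_H₂ in the escaping gas = (n_H₂/√M_H₂) / Σ(n_i/√M_i)
= (1.27/√2.02) / (1.27/√2.02 + 1.43/√46.01) = 0.8936/(0.8936 + 0.2108) = 0.809.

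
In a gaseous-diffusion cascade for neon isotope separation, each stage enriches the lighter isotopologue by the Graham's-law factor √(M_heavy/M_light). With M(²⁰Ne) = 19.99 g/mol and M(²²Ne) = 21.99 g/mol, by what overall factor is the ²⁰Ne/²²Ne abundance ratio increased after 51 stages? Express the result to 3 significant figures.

Each stage multiplies the ratio by α = √(21.99/19.99), so after 51 stages the overall factor is α^51 = (21.99/19.99)^(51/2).
= 1.10005^(51/2) = 11.4.

11.4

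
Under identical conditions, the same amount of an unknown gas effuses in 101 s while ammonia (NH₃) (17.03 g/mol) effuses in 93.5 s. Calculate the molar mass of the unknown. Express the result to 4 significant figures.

By Graham's law, t_X/t_NH₃ = √(M_X/M_NH₃).
101/93.5 = 1.080 = √(M_X/17.03)
M_X = 17.03 × 1.080² = 17.03 × 1.167 = 19.87 g/mol

19.87 g/mol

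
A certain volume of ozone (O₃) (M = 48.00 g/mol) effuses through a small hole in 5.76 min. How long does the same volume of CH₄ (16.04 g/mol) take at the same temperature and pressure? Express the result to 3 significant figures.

By Graham's law, t_CH₄/t_O₃ = √(M_CH₄/M_O₃) = √(16.04/48.00) = √0.3342 = 0.5781.
So the time for CH₄ is 5.76 × 0.5781 = 3.33 min.

3.33 min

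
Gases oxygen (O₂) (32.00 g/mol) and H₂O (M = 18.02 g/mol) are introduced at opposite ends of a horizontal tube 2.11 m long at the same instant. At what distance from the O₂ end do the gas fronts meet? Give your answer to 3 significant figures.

0.905 m

Distances travelled in equal time are proportional to diffusion rates, so d_O₂/d_H₂O = √(M_H₂O/M_O₂) = √(18.02/32.00) = 0.7504.
With d_O₂ + d_H₂O = 2.11 m, d_H₂O = 2.11/(1 + 0.7504) = 1.205 m.
d_O₂ = 2.11 − 1.205 = 0.905 m.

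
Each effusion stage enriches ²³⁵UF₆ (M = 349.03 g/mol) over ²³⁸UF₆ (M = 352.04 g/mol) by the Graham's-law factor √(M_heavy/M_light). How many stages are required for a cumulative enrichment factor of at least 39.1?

Per stage α = (352.04/349.03)^(1/2) = 1.00862^0.5, giving ln α = 0.004293.
Need α^N ≥ 39.1 ⇒ N ≥ ln(39.1) / ln α = 3.666 / 0.004293 = 853.88.
Rounding up, N = 854 stages.

854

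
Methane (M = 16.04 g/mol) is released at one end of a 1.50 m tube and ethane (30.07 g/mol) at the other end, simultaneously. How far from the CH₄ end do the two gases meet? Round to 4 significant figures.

Graham's law gives d_CH₄/d_C₂H₆ = rate_CH₄/rate_C₂H₆ = √(M_C₂H₆/M_CH₄) = √(30.07/16.04) = 1.369.
With d_CH₄ + d_C₂H₆ = 1.50 m, d_C₂H₆ = 1.50/(1 + 1.369) = 0.6331 m.
d_CH₄ = 1.50 − 0.6331 = 0.8669 m.

0.8669 m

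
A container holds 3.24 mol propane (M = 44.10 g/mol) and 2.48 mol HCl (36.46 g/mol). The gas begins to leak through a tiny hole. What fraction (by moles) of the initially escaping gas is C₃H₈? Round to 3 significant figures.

0.543

Effusion rate of each component ∝ n_i/√M_i (partial pressure × 1/√M).
Mole fraction of C₃H₈ in the effusate = (n_C₃H₈/√M_C₃H₈) / (n_C₃H₈/√M_C₃H₈ + n_HCl/√M_HCl)
= (3.24/√44.10) / (3.24/√44.10 + 2.48/√36.46) = 0.4879/(0.4879 + 0.4107) = 0.543.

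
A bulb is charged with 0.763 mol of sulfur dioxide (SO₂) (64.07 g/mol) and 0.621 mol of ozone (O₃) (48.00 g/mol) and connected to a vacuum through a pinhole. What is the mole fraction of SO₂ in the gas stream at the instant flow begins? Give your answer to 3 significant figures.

0.515

Effusion rate of each component ∝ n_i/√M_i (partial pressure × 1/√M).
x_SO₂(eff) = (n_SO₂/√M_SO₂) / (n_SO₂/√M_SO₂ + n_O₃/√M_O₃)
= (0.763/√64.07) / (0.763/√64.07 + 0.621/√48.00) = 0.09532/(0.09532 + 0.08963) = 0.515.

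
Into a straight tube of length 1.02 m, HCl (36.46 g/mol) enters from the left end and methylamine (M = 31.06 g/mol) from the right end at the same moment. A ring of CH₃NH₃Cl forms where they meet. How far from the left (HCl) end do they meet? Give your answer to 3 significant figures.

0.490 m

Distances travelled in equal time are proportional to diffusion rates, so d_HCl/d_CH₃NH₂ = √(M_CH₃NH₂/M_HCl) = √(31.06/36.46) = 0.9230.
With d_HCl + d_CH₃NH₂ = 1.02 m, d_CH₃NH₂ = 1.02/(1 + 0.9230) = 0.5304 m.
d_HCl = 1.02 − 0.5304 = 0.490 m.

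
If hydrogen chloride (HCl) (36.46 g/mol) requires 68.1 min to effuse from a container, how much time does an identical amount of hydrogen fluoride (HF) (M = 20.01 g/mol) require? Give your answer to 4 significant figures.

50.45 min

Since effusion rate ∝ 1/√M, t_HF/t_HCl = √(M_HF/M_HCl) = √(20.01/36.46) = √0.5488 = 0.7408.
So the time for HF is 68.1 × 0.7408 = 50.45 min.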